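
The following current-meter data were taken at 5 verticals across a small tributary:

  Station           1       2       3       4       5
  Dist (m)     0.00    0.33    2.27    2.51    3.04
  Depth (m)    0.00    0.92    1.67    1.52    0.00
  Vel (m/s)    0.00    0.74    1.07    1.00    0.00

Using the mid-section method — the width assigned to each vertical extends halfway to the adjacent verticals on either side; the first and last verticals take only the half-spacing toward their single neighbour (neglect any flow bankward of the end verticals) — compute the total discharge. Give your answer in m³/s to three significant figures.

w_2 = (2.27 − 0.00)/2 = 1.135 m; q_2 = 0.74 × 0.92 × 1.135 = 0.7727 m³/s
w_3 = (2.51 − 0.33)/2 = 1.09 m; q_3 = 1.07 × 1.67 × 1.09 = 1.948 m³/s
w_4 = (3.04 − 2.27)/2 = 0.385 m; q_4 = 1.00 × 1.52 × 0.385 = 0.5852 m³/s
Stations 1, 5 contribute zero (depth or velocity is 0).
Q = Σ qᵢ = 3.306 m³/s

3.31 m³/s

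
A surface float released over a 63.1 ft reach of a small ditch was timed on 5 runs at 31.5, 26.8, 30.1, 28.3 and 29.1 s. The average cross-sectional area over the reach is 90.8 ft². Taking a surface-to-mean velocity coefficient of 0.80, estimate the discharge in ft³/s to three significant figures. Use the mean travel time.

157 ft³/s

t̄ = (31.5 + 26.8 + 30.1 + 28.3 + 29.1) / 5 = 29.16 s
v_surface = L / t̄ = 63.1 / 29.16 = 2.164 ft/s
v_mean = 0.80 × 2.164 = 1.731 ft/s
Q = A × v_mean = 90.8 × 1.731 = 157.2 ft³/s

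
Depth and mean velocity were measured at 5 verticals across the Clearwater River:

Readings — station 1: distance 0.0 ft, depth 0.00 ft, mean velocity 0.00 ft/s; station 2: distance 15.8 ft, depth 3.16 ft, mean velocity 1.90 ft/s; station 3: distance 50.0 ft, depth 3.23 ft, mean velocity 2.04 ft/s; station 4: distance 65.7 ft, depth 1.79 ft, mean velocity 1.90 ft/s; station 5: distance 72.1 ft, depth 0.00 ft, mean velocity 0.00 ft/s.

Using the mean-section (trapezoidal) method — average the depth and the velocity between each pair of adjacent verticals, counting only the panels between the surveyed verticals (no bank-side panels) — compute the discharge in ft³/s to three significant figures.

322 ft³/s

Panel 1-2: Δb = 15.8 ft, d̄ = (0.00+3.16)/2 = 1.58, v̄ = (0.00+1.90)/2 = 0.95 → q = 15.8×1.58×0.95 = 23.72 ft³/s
Panel 2-3: Δb = 34.2 ft, d̄ = (3.16+3.23)/2 = 3.195, v̄ = (1.90+2.04)/2 = 1.97 → q = 34.2×3.195×1.97 = 215.3 ft³/s
Panel 3-4: Δb = 15.7 ft, d̄ = (3.23+1.79)/2 = 2.51, v̄ = (2.04+1.90)/2 = 1.97 → q = 15.7×2.51×1.97 = 77.63 ft³/s
Panel 4-5: Δb = 6.4 ft, d̄ = (1.79+0.00)/2 = 0.895, v̄ = (1.90+0.00)/2 = 0.95 → q = 6.4×0.895×0.95 = 5.442 ft³/s
Q = Σ q = 322.0 ft³/s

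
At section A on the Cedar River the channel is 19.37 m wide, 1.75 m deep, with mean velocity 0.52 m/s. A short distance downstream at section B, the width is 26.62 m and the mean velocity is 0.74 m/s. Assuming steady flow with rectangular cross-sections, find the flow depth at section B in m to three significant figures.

0.895 m

Q = A₁V₁ = (19.37×1.75) × 0.52 = 17.63 m³/s
d₂ = Q/(b₂ V₂) = 17.63/(26.62×0.74) = 0.8948 m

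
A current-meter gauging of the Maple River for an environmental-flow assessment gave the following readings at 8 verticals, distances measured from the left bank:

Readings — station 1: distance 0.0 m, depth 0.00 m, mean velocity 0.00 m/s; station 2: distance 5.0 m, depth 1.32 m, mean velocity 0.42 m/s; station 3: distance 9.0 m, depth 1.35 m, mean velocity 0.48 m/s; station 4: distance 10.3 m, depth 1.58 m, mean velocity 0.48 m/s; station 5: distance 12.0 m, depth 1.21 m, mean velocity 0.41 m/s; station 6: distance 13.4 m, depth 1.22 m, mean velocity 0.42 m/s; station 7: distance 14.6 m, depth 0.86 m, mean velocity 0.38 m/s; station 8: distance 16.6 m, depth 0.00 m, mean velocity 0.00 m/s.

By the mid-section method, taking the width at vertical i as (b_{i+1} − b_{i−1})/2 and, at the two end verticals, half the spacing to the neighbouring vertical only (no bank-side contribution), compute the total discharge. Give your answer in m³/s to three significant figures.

w_2 = (9.0 − 0.0)/2 = 4.5 m; q_2 = 0.42 × 1.32 × 4.5 = 2.495 m³/s
w_3 = (10.3 − 5.0)/2 = 2.65 m; q_3 = 0.48 × 1.35 × 2.65 = 1.717 m³/s
w_4 = (12.0 − 9.0)/2 = 1.5 m; q_4 = 0.48 × 1.58 × 1.5 = 1.138 m³/s
w_5 = (13.4 − 10.3)/2 = 1.55 m; q_5 = 0.41 × 1.21 × 1.55 = 0.7690 m³/s
w_6 = (14.6 − 12.0)/2 = 1.3 m; q_6 = 0.42 × 1.22 × 1.3 = 0.6661 m³/s
w_7 = (16.6 − 13.4)/2 = 1.6 m; q_7 = 0.38 × 0.86 × 1.6 = 0.5229 m³/s
Stations 1, 8 contribute zero (depth or velocity is 0).
Q = Σ qᵢ = 7.308 m³/s

7.31 m³/s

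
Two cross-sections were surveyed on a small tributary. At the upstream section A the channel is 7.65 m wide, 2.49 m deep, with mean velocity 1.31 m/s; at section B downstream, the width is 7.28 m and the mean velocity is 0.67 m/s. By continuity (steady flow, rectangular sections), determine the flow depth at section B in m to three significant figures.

5.12 m

Q = A₁V₁ = (7.65×2.49) × 1.31 = 24.95 m³/s
d₂ = Q/(b₂ V₂) = 24.95/(7.28×0.67) = 5.116 m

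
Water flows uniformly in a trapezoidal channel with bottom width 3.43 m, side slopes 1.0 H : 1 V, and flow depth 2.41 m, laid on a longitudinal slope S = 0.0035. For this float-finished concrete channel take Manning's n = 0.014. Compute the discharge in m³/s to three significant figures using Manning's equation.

73.5 m³/s

A = (b + z·y)·y = (3.43 + 1.0×2.41)×2.41 = 14.07 m²
P = b + 2y√(1+z²) = 3.43 + 2×2.41×√(1+1.0²) = 10.25 m
R = A/P = 14.07/10.25 = 1.374 m
Q = (1/n)·A·R^(2/3)·S^(1/2) = (1/0.014) × 14.07 × 1.374^(2/3) × 0.0035^(1/2) = 73.49 m³/s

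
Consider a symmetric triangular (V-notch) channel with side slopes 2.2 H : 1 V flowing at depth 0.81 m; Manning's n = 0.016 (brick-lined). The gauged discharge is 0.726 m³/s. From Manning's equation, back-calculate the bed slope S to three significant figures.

0.000245

A = z·y² = 2.2×0.81² = 1.443 m²
P = 2y√(1+z²) = 2×0.81×√(1+2.2²) = 3.915 m
R = A/P = 1.443/3.915 = 0.3687 m
S = (Q·n / (1·A·R^(2/3)))² = (0.726×0.016 / (1×1.443×0.5142))² = 0.0002450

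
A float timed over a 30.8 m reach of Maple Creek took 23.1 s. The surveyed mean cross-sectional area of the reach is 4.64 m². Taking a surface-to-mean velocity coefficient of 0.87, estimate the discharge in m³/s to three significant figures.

5.38 m³/s

v_surface = L / t̄ = 30.8 / 23.1 = 1.333 m/s
v_mean = 0.87 × 1.333 = 1.160 m/s
Q = A × v_mean = 4.64 × 1.160 = 5.382 m³/s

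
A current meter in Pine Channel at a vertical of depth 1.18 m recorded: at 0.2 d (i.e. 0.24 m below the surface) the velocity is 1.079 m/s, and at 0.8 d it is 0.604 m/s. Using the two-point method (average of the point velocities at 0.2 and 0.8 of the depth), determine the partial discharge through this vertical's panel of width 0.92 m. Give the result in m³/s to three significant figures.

0.914 m³/s

v̄ = (1.079 + 0.604) / 2 = 0.8415 m/s
q = v̄ × d × w = 0.8415 × 1.18 × 0.92 = 0.9135 m³/s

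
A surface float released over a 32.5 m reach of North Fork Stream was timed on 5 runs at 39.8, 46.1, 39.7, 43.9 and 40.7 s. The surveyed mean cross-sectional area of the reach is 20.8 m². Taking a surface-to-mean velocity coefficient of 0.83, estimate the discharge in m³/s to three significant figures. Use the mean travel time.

13.3 m³/s

t̄ = (39.8 + 46.1 + 39.7 + 43.9 + 40.7) / 5 = 42.04 s
v_surface = L / t̄ = 32.5 / 42.04 = 0.7731 m/s
v_mean = 0.83 × 0.7731 = 0.6417 m/s
Q = A × v_mean = 20.8 × 0.6417 = 13.35 m³/s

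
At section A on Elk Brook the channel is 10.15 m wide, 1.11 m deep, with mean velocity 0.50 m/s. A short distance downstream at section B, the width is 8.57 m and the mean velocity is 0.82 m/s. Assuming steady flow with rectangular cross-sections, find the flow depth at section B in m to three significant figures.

Q = A₁V₁ = (10.15×1.11) × 0.50 = 5.633 m³/s
d₂ = Q/(b₂ V₂) = 5.633/(8.57×0.82) = 0.8016 m

0.802 m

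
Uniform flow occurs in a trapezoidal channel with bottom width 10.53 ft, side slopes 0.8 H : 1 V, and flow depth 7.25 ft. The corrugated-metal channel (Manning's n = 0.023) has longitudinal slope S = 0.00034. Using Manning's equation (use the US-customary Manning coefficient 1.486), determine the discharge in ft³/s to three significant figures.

A = (b + z·y)·y = (10.53 + 0.8×7.25)×7.25 = 118.4 ft²
P = b + 2y√(1+z²) = 10.53 + 2×7.25×√(1+0.8²) = 29.10 ft
R = A/P = 118.4/29.10 = 4.069 ft
Q = (1.486/n)·A·R^(2/3)·S^(1/2) = (1.486/0.023) × 118.4 × 4.069^(2/3) × 0.00034^(1/2) = 359.5 ft³/s

359 ft³/s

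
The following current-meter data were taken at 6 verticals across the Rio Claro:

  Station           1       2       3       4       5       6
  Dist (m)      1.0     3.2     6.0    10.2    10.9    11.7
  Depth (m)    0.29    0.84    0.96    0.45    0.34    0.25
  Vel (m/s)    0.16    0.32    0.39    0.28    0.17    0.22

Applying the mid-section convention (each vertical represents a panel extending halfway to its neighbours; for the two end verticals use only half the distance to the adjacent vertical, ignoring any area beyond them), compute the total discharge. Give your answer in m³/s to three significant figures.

w_1 = (3.2 − 1.0)/2 = 1.1 m; q_1 = 0.16 × 0.29 × 1.1 = 0.05104 m³/s
w_2 = (6.0 − 1.0)/2 = 2.5 m; q_2 = 0.32 × 0.84 × 2.5 = 0.6720 m³/s
w_3 = (10.2 − 3.2)/2 = 3.5 m; q_3 = 0.39 × 0.96 × 3.5 = 1.310 m³/s
w_4 = (10.9 − 6.0)/2 = 2.45 m; q_4 = 0.28 × 0.45 × 2.45 = 0.3087 m³/s
w_5 = (11.7 − 10.2)/2 = 0.75 m; q_5 = 0.17 × 0.34 × 0.75 = 0.04335 m³/s
w_6 = (11.7 − 10.9)/2 = 0.4 m; q_6 = 0.22 × 0.25 × 0.4 = 0.02200 m³/s
Q = Σ qᵢ = 2.407 m³/s

2.41 m³/s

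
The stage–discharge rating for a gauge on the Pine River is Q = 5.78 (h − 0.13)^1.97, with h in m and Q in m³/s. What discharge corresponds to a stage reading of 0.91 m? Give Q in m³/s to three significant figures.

3.54 m³/s

Q = 5.78 × (0.91 − 0.13)^1.97 = 5.78 × 0.78^1.97 = 3.543 m³/s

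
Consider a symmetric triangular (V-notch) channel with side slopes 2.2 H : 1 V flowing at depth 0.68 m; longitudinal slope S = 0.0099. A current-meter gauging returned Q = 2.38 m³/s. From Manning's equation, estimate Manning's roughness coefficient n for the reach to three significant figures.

0.0195

A = z·y² = 2.2×0.68² = 1.017 m²
P = 2y√(1+z²) = 2×0.68×√(1+2.2²) = 3.287 m
R = A/P = 1.017/3.287 = 0.3095 m
n = (1/Q)·A·R^(2/3)·S^(1/2) = (1/2.38) × 1.017 × 0.4576 × 0.09950 = 0.01946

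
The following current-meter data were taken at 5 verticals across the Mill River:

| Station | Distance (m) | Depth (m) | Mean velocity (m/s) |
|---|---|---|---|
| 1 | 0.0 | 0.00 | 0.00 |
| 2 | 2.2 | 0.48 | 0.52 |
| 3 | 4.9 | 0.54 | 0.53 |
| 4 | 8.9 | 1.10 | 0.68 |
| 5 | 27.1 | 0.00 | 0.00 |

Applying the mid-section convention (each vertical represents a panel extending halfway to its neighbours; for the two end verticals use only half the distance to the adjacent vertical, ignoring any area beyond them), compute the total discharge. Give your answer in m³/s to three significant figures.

w_2 = (4.9 − 0.0)/2 = 2.45 m; q_2 = 0.52 × 0.48 × 2.45 = 0.6115 m³/s
w_3 = (8.9 − 2.2)/2 = 3.35 m; q_3 = 0.53 × 0.54 × 3.35 = 0.9588 m³/s
w_4 = (27.1 − 4.9)/2 = 11.1 m; q_4 = 0.68 × 1.10 × 11.1 = 8.303 m³/s
Stations 1, 5 contribute zero (depth or velocity is 0).
Q = Σ qᵢ = 9.873 m³/s

9.87 m³/s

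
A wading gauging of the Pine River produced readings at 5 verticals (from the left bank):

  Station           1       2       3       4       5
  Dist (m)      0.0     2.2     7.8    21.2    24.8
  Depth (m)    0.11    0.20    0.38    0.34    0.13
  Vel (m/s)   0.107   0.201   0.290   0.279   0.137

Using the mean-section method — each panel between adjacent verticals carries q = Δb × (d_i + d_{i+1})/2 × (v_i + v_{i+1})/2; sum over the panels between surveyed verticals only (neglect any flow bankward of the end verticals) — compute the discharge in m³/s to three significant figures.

Panel 1-2: Δb = 2.2 m, d̄ = (0.11+0.20)/2 = 0.155, v̄ = (0.107+0.201)/2 = 0.154 → q = 2.2×0.155×0.154 = 0.05251 m³/s
Panel 2-3: Δb = 5.6 m, d̄ = (0.20+0.38)/2 = 0.29, v̄ = (0.201+0.290)/2 = 0.2455 → q = 5.6×0.29×0.2455 = 0.3987 m³/s
Panel 3-4: Δb = 13.4 m, d̄ = (0.38+0.34)/2 = 0.36, v̄ = (0.290+0.279)/2 = 0.2845 → q = 13.4×0.36×0.2845 = 1.372 m³/s
Panel 4-5: Δb = 3.6 m, d̄ = (0.34+0.13)/2 = 0.235, v̄ = (0.279+0.137)/2 = 0.208 → q = 3.6×0.235×0.208 = 0.1760 m³/s
Q = Σ q = 2.000 m³/s

2.00 m³/s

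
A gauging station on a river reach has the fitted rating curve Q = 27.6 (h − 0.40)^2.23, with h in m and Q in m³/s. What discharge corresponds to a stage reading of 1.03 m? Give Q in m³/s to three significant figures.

Q = 27.6 × (1.03 − 0.40)^2.23 = 27.6 × 0.63^2.23 = 9.850 m³/s

9.85 m³/s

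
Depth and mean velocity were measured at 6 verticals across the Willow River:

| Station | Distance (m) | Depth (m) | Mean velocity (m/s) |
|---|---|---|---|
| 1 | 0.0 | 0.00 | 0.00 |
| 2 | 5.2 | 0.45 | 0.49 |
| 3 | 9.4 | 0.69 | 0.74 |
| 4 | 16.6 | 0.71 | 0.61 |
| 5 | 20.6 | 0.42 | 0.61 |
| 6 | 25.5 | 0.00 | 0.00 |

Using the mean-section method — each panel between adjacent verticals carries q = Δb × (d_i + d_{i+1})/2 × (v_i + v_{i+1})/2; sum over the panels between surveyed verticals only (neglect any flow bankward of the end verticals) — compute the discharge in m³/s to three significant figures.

Panel 1-2: Δb = 5.2 m, d̄ = (0.00+0.45)/2 = 0.225, v̄ = (0.00+0.49)/2 = 0.245 → q = 5.2×0.225×0.245 = 0.2867 m³/s
Panel 2-3: Δb = 4.2 m, d̄ = (0.45+0.69)/2 = 0.57, v̄ = (0.49+0.74)/2 = 0.615 → q = 4.2×0.57×0.615 = 1.472 m³/s
Panel 3-4: Δb = 7.2 m, d̄ = (0.69+0.71)/2 = 0.7, v̄ = (0.74+0.61)/2 = 0.675 → q = 7.2×0.7×0.675 = 3.402 m³/s
Panel 4-5: Δb = 4 m, d̄ = (0.71+0.42)/2 = 0.565, v̄ = (0.61+0.61)/2 = 0.61 → q = 4×0.565×0.61 = 1.379 m³/s
Panel 5-6: Δb = 4.9 m, d̄ = (0.42+0.00)/2 = 0.21, v̄ = (0.61+0.00)/2 = 0.305 → q = 4.9×0.21×0.305 = 0.3138 m³/s
Q = Σ q = 6.853 m³/s

6.85 m³/s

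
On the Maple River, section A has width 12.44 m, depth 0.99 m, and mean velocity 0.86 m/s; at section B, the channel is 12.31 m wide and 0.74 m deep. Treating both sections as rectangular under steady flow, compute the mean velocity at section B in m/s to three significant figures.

Q = A₁V₁ = (12.44×0.99) × 0.86 = 10.59 m³/s
A₂ = 12.31 × 0.74 = 9.109 m²
V₂ = Q/A₂ = 10.59/9.109 = 1.163 m/s

1.16 m/s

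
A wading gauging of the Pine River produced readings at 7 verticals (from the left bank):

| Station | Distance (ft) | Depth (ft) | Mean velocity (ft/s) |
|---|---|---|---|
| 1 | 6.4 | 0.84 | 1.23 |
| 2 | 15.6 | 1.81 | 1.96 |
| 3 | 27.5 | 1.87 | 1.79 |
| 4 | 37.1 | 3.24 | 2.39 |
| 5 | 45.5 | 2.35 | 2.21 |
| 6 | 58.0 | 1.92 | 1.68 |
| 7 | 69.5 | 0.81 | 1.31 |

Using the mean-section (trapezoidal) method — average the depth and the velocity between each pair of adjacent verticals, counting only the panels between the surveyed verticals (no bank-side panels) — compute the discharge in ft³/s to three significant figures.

Panel 1-2: Δb = 9.2 ft, d̄ = (0.84+1.81)/2 = 1.325, v̄ = (1.23+1.96)/2 = 1.595 → q = 9.2×1.325×1.595 = 19.44 ft³/s
Panel 2-3: Δb = 11.9 ft, d̄ = (1.81+1.87)/2 = 1.84, v̄ = (1.96+1.79)/2 = 1.875 → q = 11.9×1.84×1.875 = 41.06 ft³/s
Panel 3-4: Δb = 9.6 ft, d̄ = (1.87+3.24)/2 = 2.555, v̄ = (1.79+2.39)/2 = 2.09 → q = 9.6×2.555×2.09 = 51.26 ft³/s
Panel 4-5: Δb = 8.4 ft, d̄ = (3.24+2.35)/2 = 2.795, v̄ = (2.39+2.21)/2 = 2.3 → q = 8.4×2.795×2.3 = 54.00 ft³/s
Panel 5-6: Δb = 12.5 ft, d̄ = (2.35+1.92)/2 = 2.135, v̄ = (2.21+1.68)/2 = 1.945 → q = 12.5×2.135×1.945 = 51.91 ft³/s
Panel 6-7: Δb = 11.5 ft, d̄ = (1.92+0.81)/2 = 1.365, v̄ = (1.68+1.31)/2 = 1.495 → q = 11.5×1.365×1.495 = 23.47 ft³/s
Q = Σ q = 241.1 ft³/s

241 ft³/s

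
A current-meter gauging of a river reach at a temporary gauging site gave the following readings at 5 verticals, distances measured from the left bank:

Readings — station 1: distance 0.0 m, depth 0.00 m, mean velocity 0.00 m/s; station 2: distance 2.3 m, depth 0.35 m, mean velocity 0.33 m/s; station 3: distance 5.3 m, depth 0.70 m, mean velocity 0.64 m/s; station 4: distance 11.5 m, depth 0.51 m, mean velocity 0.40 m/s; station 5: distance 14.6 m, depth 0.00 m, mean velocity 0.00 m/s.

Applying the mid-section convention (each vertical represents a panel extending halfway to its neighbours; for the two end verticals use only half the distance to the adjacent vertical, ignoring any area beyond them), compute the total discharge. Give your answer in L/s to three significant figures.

3320 L/s

w_2 = (5.3 − 0.0)/2 = 2.65 m; q_2 = 0.33 × 0.35 × 2.65 = 0.3061 m³/s
w_3 = (11.5 − 2.3)/2 = 4.6 m; q_3 = 0.64 × 0.70 × 4.6 = 2.061 m³/s
w_4 = (14.6 − 5.3)/2 = 4.65 m; q_4 = 0.40 × 0.51 × 4.65 = 0.9486 m³/s
Stations 1, 5 contribute zero (depth or velocity is 0).
Q = Σ qᵢ = 3.315 m³/s
= 3.315 × 1000 = 3315 L/s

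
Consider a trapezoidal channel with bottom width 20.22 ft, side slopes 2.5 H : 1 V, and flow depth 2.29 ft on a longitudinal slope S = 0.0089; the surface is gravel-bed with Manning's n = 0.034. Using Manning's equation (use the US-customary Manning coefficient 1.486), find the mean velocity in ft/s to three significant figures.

6.16 ft/s

A = (b + z·y)·y = (20.22 + 2.5×2.29)×2.29 = 59.41 ft²
P = b + 2y√(1+z²) = 20.22 + 2×2.29×√(1+2.5²) = 32.55 ft
R = A/P = 59.41/32.55 = 1.825 ft
Q = (1.486/n)·A·R^(2/3)·S^(1/2) = (1.486/0.034) × 59.41 × 1.825^(2/3) × 0.0089^(1/2) = 365.9 ft³/s
V = Q/A = 365.9/59.41 = 6.158 ft/s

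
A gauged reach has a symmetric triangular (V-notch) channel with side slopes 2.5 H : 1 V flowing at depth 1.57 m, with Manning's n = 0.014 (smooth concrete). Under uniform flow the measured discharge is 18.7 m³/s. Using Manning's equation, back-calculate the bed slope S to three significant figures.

0.00275

A = z·y² = 2.5×1.57² = 6.162 m²
P = 2y√(1+z²) = 2×1.57×√(1+2.5²) = 8.455 m
R = A/P = 6.162/8.455 = 0.7289 m
S = (Q·n / (1·A·R^(2/3)))² = (18.7×0.014 / (1×6.162×0.8099))² = 0.002752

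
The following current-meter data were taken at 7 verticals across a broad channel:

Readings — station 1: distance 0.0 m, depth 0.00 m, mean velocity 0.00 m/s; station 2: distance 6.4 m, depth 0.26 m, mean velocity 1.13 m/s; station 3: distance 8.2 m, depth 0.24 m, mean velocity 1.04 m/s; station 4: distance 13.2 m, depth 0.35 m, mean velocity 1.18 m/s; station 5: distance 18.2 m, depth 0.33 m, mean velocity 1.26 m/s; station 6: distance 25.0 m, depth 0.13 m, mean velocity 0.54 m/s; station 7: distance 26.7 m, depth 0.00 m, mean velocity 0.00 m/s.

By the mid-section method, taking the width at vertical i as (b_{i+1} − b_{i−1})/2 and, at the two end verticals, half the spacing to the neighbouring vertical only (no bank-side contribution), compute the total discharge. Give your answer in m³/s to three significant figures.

w_2 = (8.2 − 0.0)/2 = 4.1 m; q_2 = 1.13 × 0.26 × 4.1 = 1.205 m³/s
w_3 = (13.2 − 6.4)/2 = 3.4 m; q_3 = 1.04 × 0.24 × 3.4 = 0.8486 m³/s
w_4 = (18.2 − 8.2)/2 = 5 m; q_4 = 1.18 × 0.35 × 5 = 2.065 m³/s
w_5 = (25.0 − 13.2)/2 = 5.9 m; q_5 = 1.26 × 0.33 × 5.9 = 2.453 m³/s
w_6 = (26.7 − 18.2)/2 = 4.25 m; q_6 = 0.54 × 0.13 × 4.25 = 0.2984 m³/s
Stations 1, 7 contribute zero (depth or velocity is 0).
Q = Σ qᵢ = 6.870 m³/s

6.87 m³/s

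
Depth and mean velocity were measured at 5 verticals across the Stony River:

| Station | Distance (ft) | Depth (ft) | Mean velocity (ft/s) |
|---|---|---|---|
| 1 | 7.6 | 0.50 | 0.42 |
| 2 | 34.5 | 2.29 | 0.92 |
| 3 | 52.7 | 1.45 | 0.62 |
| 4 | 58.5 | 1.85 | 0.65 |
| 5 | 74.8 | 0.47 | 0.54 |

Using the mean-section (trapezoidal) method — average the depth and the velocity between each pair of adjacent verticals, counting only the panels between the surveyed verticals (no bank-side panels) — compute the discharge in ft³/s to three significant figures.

Panel 1-2: Δb = 26.9 ft, d̄ = (0.50+2.29)/2 = 1.395, v̄ = (0.42+0.92)/2 = 0.67 → q = 26.9×1.395×0.67 = 25.14 ft³/s
Panel 2-3: Δb = 18.2 ft, d̄ = (2.29+1.45)/2 = 1.87, v̄ = (0.92+0.62)/2 = 0.77 → q = 18.2×1.87×0.77 = 26.21 ft³/s
Panel 3-4: Δb = 5.8 ft, d̄ = (1.45+1.85)/2 = 1.65, v̄ = (0.62+0.65)/2 = 0.635 → q = 5.8×1.65×0.635 = 6.077 ft³/s
Panel 4-5: Δb = 16.3 ft, d̄ = (1.85+0.47)/2 = 1.16, v̄ = (0.65+0.54)/2 = 0.595 → q = 16.3×1.16×0.595 = 11.25 ft³/s
Q = Σ q = 68.68 ft³/s

68.7 ft³/s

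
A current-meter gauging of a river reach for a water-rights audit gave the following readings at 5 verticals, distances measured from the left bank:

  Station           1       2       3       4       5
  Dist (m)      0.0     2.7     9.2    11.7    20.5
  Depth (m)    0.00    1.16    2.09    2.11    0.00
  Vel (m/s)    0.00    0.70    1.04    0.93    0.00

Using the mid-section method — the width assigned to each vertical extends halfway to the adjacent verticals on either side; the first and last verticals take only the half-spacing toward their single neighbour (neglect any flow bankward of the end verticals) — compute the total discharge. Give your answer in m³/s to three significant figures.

w_2 = (9.2 − 0.0)/2 = 4.6 m; q_2 = 0.70 × 1.16 × 4.6 = 3.735 m³/s
w_3 = (11.7 − 2.7)/2 = 4.5 m; q_3 = 1.04 × 2.09 × 4.5 = 9.781 m³/s
w_4 = (20.5 − 9.2)/2 = 5.65 m; q_4 = 0.93 × 2.11 × 5.65 = 11.09 m³/s
Stations 1, 5 contribute zero (depth or velocity is 0).
Q = Σ qᵢ = 24.60 m³/s

24.6 m³/s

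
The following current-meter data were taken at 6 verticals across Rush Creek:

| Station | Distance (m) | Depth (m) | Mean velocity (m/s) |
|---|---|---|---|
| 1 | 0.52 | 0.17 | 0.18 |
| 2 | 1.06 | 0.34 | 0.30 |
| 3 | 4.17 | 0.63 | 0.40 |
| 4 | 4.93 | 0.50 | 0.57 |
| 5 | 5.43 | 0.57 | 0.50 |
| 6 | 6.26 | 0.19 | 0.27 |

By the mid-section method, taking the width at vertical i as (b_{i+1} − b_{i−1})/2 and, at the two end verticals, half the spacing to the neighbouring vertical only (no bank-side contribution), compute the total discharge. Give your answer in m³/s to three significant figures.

w_1 = (1.06 − 0.52)/2 = 0.27 m; q_1 = 0.18 × 0.17 × 0.27 = 0.008262 m³/s
w_2 = (4.17 − 0.52)/2 = 1.825 m; q_2 = 0.30 × 0.34 × 1.825 = 0.1862 m³/s
w_3 = (4.93 − 1.06)/2 = 1.935 m; q_3 = 0.40 × 0.63 × 1.935 = 0.4876 m³/s
w_4 = (5.43 − 4.17)/2 = 0.63 m; q_4 = 0.57 × 0.50 × 0.63 = 0.1796 m³/s
w_5 = (6.26 − 4.93)/2 = 0.665 m; q_5 = 0.50 × 0.57 × 0.665 = 0.1895 m³/s
w_6 = (6.26 − 5.43)/2 = 0.415 m; q_6 = 0.27 × 0.19 × 0.415 = 0.02129 m³/s
Q = Σ qᵢ = 1.072 m³/s

1.07 m³/s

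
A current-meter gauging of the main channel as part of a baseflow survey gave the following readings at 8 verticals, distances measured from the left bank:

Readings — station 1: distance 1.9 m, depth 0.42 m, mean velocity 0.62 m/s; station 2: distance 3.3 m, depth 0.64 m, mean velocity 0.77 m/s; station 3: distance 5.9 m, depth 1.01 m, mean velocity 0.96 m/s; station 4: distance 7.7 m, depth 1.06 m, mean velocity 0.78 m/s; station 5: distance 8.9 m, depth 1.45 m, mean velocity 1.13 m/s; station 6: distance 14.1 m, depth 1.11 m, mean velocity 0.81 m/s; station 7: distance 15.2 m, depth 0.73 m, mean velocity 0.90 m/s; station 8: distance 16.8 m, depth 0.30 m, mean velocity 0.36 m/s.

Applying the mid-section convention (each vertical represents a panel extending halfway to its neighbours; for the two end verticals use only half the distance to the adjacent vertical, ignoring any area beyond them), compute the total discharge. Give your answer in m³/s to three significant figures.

w_1 = (3.3 − 1.9)/2 = 0.7 m; q_1 = 0.62 × 0.42 × 0.7 = 0.1823 m³/s
w_2 = (5.9 − 1.9)/2 = 2 m; q_2 = 0.77 × 0.64 × 2 = 0.9856 m³/s
w_3 = (7.7 − 3.3)/2 = 2.2 m; q_3 = 0.96 × 1.01 × 2.2 = 2.133 m³/s
w_4 = (8.9 − 5.9)/2 = 1.5 m; q_4 = 0.78 × 1.06 × 1.5 = 1.240 m³/s
w_5 = (14.1 − 7.7)/2 = 3.2 m; q_5 = 1.13 × 1.45 × 3.2 = 5.243 m³/s
w_6 = (15.2 − 8.9)/2 = 3.15 m; q_6 = 0.81 × 1.11 × 3.15 = 2.832 m³/s
w_7 = (16.8 − 14.1)/2 = 1.35 m; q_7 = 0.90 × 0.73 × 1.35 = 0.8870 m³/s
w_8 = (16.8 − 15.2)/2 = 0.8 m; q_8 = 0.36 × 0.30 × 0.8 = 0.08640 m³/s
Q = Σ qᵢ = 13.59 m³/s

13.6 m³/s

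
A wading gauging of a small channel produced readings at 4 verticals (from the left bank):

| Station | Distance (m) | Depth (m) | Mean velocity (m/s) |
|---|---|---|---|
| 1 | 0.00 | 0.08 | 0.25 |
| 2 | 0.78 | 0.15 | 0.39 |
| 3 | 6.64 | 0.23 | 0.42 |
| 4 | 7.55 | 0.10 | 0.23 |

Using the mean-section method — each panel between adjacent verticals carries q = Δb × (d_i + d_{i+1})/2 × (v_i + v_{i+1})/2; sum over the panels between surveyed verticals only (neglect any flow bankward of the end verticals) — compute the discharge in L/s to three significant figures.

Panel 1-2: Δb = 0.78 m, d̄ = (0.08+0.15)/2 = 0.115, v̄ = (0.25+0.39)/2 = 0.32 → q = 0.78×0.115×0.32 = 0.02870 m³/s
Panel 2-3: Δb = 5.86 m, d̄ = (0.15+0.23)/2 = 0.19, v̄ = (0.39+0.42)/2 = 0.405 → q = 5.86×0.19×0.405 = 0.4509 m³/s
Panel 3-4: Δb = 0.91 m, d̄ = (0.23+0.10)/2 = 0.165, v̄ = (0.42+0.23)/2 = 0.325 → q = 0.91×0.165×0.325 = 0.04880 m³/s
Q = Σ q = 0.5284 m³/s
= 0.5284 × 1000 = 528.4 L/s

528 L/s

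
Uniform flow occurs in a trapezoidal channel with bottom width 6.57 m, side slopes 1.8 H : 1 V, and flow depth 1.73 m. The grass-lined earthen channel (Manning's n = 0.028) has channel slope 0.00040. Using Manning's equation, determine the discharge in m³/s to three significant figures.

13.7 m³/s

A = (b + z·y)·y = (6.57 + 1.8×1.73)×1.73 = 16.75 m²
P = b + 2y√(1+z²) = 6.57 + 2×1.73×√(1+1.8²) = 13.69 m
R = A/P = 16.75/13.69 = 1.223 m
Q = (1/n)·A·R^(2/3)·S^(1/2) = (1/0.028) × 16.75 × 1.223^(2/3) × 0.00040^(1/2) = 13.69 m³/s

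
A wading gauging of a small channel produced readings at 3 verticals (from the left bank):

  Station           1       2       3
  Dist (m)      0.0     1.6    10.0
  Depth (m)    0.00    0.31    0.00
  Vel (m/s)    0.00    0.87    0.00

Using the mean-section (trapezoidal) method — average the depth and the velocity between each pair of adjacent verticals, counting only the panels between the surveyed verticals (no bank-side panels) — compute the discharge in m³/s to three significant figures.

Panel 1-2: Δb = 1.6 m, d̄ = (0.00+0.31)/2 = 0.155, v̄ = (0.00+0.87)/2 = 0.435 → q = 1.6×0.155×0.435 = 0.1079 m³/s
Panel 2-3: Δb = 8.4 m, d̄ = (0.31+0.00)/2 = 0.155, v̄ = (0.87+0.00)/2 = 0.435 → q = 8.4×0.155×0.435 = 0.5664 m³/s
Q = Σ q = 0.6743 m³/s

0.674 m³/s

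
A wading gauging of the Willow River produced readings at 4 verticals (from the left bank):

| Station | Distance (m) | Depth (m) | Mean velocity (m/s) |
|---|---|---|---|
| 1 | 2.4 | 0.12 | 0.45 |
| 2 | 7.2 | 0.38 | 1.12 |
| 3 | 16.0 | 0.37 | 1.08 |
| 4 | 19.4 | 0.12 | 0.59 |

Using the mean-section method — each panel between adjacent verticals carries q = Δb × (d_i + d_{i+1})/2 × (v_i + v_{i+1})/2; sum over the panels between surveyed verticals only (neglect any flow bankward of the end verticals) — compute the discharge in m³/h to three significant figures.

19000 m³/h

Panel 1-2: Δb = 4.8 m, d̄ = (0.12+0.38)/2 = 0.25, v̄ = (0.45+1.12)/2 = 0.785 → q = 4.8×0.25×0.785 = 0.9420 m³/s
Panel 2-3: Δb = 8.8 m, d̄ = (0.38+0.37)/2 = 0.375, v̄ = (1.12+1.08)/2 = 1.1 → q = 8.8×0.375×1.1 = 3.630 m³/s
Panel 3-4: Δb = 3.4 m, d̄ = (0.37+0.12)/2 = 0.245, v̄ = (1.08+0.59)/2 = 0.835 → q = 3.4×0.245×0.835 = 0.6956 m³/s
Q = Σ q = 5.268 m³/s
= 5.268 × 3600 = 18960 m³/h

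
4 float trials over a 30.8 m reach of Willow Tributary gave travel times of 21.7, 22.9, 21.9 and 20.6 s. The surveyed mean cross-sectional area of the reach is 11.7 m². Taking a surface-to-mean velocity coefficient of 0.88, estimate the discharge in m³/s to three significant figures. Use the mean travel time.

t̄ = (21.7 + 22.9 + 21.9 + 20.6) / 4 = 21.775 s
v_surface = L / t̄ = 30.8 / 21.775 = 1.414 m/s
v_mean = 0.88 × 1.414 = 1.245 m/s
Q = A × v_mean = 11.7 × 1.245 = 14.56 m³/s

14.6 m³/s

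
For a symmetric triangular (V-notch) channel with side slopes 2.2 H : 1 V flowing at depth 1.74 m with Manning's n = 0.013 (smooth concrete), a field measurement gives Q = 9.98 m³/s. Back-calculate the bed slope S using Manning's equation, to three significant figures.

0.000518

A = z·y² = 2.2×1.74² = 6.661 m²
P = 2y√(1+z²) = 2×1.74×√(1+2.2²) = 8.410 m
R = A/P = 6.661/8.410 = 0.7920 m
S = (Q·n / (1·A·R^(2/3)))² = (9.98×0.013 / (1×6.661×0.8560))² = 0.0005178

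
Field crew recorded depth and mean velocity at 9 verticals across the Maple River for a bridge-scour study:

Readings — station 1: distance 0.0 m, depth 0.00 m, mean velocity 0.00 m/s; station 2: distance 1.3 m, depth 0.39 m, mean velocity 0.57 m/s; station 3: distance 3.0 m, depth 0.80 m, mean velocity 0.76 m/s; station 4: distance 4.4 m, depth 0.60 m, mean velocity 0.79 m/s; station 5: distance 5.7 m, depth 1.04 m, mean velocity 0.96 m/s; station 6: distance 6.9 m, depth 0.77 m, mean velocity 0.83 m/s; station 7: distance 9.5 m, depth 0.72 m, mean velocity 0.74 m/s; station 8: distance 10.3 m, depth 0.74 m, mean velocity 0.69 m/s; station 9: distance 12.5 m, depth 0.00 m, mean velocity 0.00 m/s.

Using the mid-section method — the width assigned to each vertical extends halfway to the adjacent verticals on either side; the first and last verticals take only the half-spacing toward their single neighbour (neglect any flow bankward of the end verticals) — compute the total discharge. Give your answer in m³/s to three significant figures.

6.05 m³/s

w_2 = (3.0 − 0.0)/2 = 1.5 m; q_2 = 0.57 × 0.39 × 1.5 = 0.3335 m³/s
w_3 = (4.4 − 1.3)/2 = 1.55 m; q_3 = 0.76 × 0.80 × 1.55 = 0.9424 m³/s
w_4 = (5.7 − 3.0)/2 = 1.35 m; q_4 = 0.79 × 0.60 × 1.35 = 0.6399 m³/s
w_5 = (6.9 − 4.4)/2 = 1.25 m; q_5 = 0.96 × 1.04 × 1.25 = 1.248 m³/s
w_6 = (9.5 − 5.7)/2 = 1.9 m; q_6 = 0.83 × 0.77 × 1.9 = 1.214 m³/s
w_7 = (10.3 − 6.9)/2 = 1.7 m; q_7 = 0.74 × 0.72 × 1.7 = 0.9058 m³/s
w_8 = (12.5 − 9.5)/2 = 1.5 m; q_8 = 0.69 × 0.74 × 1.5 = 0.7659 m³/s
Stations 1, 9 contribute zero (depth or velocity is 0).
Q = Σ qᵢ = 6.050 m³/s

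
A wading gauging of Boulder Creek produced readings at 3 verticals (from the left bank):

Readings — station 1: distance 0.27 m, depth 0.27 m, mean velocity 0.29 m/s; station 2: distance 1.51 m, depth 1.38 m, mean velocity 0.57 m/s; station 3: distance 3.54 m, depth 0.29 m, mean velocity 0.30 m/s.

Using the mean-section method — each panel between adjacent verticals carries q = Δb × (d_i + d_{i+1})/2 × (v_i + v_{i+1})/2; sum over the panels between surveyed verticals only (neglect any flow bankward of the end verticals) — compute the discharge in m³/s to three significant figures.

1.18 m³/s

Panel 1-2: Δb = 1.24 m, d̄ = (0.27+1.38)/2 = 0.825, v̄ = (0.29+0.57)/2 = 0.43 → q = 1.24×0.825×0.43 = 0.4399 m³/s
Panel 2-3: Δb = 2.03 m, d̄ = (1.38+0.29)/2 = 0.835, v̄ = (0.57+0.30)/2 = 0.435 → q = 2.03×0.835×0.435 = 0.7373 m³/s
Q = Σ q = 1.177 m³/s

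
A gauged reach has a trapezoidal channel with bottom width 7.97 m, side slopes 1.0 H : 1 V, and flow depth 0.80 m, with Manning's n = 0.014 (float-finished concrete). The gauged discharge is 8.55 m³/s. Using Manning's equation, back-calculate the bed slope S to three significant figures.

0.000481

A = (b + z·y)·y = (7.97 + 1.0×0.80)×0.80 = 7.016 m²
P = b + 2y√(1+z²) = 7.97 + 2×0.80×√(1+1.0²) = 10.23 m
R = A/P = 7.016/10.23 = 0.6856 m
S = (Q·n / (1·A·R^(2/3)))² = (8.55×0.014 / (1×7.016×0.7776))² = 0.0004814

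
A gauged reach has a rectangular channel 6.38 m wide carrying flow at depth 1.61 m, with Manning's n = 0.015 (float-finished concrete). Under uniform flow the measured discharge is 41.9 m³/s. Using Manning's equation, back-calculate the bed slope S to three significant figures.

A = b·y = 6.38 × 1.61 = 10.27 m²
P = b + 2y = 6.38 + 2×1.61 = 9.600 m
R = A/P = 10.27/9.600 = 1.070 m
S = (Q·n / (1·A·R^(2/3)))² = (41.9×0.015 / (1×10.27×1.046))² = 0.003421

0.00342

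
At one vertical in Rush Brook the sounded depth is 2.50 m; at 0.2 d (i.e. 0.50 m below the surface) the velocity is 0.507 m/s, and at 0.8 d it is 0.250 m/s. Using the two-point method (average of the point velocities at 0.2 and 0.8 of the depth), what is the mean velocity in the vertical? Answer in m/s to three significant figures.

0.379 m/s

v̄ = (0.507 + 0.250) / 2 = 0.3785 m/s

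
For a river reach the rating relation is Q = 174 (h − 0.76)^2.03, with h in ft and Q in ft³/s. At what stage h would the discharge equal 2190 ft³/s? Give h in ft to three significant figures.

h − h₀ = (Q/C)^(1/b) = (2190/174)^(1/2.03) = 3.482 ft
h = 0.76 + 3.482 = 4.242 ft

4.24 ft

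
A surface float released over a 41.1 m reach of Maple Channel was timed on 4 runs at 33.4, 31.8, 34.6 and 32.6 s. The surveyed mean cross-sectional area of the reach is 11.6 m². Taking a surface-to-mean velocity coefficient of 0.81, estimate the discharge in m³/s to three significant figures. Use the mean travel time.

t̄ = (33.4 + 31.8 + 34.6 + 32.6) / 4 = 33.1 s
v_surface = L / t̄ = 41.1 / 33.1 = 1.242 m/s
v_mean = 0.81 × 1.242 = 1.006 m/s
Q = A × v_mean = 11.6 × 1.006 = 11.67 m³/s

11.7 m³/s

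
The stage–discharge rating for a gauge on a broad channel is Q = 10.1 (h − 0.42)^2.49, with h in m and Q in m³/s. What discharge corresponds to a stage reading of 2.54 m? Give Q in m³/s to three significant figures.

65.6 m³/s

Q = 10.1 × (2.54 − 0.42)^2.49 = 10.1 × 2.12^2.49 = 65.60 m³/s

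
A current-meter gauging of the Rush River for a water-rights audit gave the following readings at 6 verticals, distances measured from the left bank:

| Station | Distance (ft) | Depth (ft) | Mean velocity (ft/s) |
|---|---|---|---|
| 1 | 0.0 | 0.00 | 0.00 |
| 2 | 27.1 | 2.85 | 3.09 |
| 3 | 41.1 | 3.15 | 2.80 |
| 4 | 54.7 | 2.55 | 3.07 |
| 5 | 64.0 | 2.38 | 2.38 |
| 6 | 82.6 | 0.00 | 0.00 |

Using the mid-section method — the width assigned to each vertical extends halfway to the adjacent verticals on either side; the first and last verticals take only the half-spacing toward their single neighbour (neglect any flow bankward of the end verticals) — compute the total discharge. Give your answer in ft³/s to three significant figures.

471 ft³/s

w_2 = (41.1 − 0.0)/2 = 20.55 ft; q_2 = 3.09 × 2.85 × 20.55 = 181.0 ft³/s
w_3 = (54.7 − 27.1)/2 = 13.8 ft; q_3 = 2.80 × 3.15 × 13.8 = 121.7 ft³/s
w_4 = (64.0 − 41.1)/2 = 11.45 ft; q_4 = 3.07 × 2.55 × 11.45 = 89.64 ft³/s
w_5 = (82.6 − 54.7)/2 = 13.95 ft; q_5 = 2.38 × 2.38 × 13.95 = 79.02 ft³/s
Stations 1, 6 contribute zero (depth or velocity is 0).
Q = Σ qᵢ = 471.3 ft³/s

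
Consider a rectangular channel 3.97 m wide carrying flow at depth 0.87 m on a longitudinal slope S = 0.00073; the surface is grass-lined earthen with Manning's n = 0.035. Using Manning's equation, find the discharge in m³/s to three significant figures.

1.91 m³/s

A = b·y = 3.97 × 0.87 = 3.454 m²
P = b + 2y = 3.97 + 2×0.87 = 5.710 m
R = A/P = 3.454/5.710 = 0.6049 m
Q = (1/n)·A·R^(2/3)·S^(1/2) = (1/0.035) × 3.454 × 0.6049^(2/3) × 0.00073^(1/2) = 1.907 m³/s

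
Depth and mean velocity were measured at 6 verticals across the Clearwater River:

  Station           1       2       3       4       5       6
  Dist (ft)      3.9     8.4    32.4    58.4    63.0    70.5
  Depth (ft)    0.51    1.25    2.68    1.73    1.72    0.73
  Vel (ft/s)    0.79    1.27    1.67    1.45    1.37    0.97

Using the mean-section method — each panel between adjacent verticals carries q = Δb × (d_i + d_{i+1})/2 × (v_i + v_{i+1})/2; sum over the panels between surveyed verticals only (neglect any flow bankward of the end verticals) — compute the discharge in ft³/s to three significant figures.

185 ft³/s

Panel 1-2: Δb = 4.5 ft, d̄ = (0.51+1.25)/2 = 0.88, v̄ = (0.79+1.27)/2 = 1.03 → q = 4.5×0.88×1.03 = 4.079 ft³/s
Panel 2-3: Δb = 24 ft, d̄ = (1.25+2.68)/2 = 1.965, v̄ = (1.27+1.67)/2 = 1.47 → q = 24×1.965×1.47 = 69.33 ft³/s
Panel 3-4: Δb = 26 ft, d̄ = (2.68+1.73)/2 = 2.205, v̄ = (1.67+1.45)/2 = 1.56 → q = 26×2.205×1.56 = 89.43 ft³/s
Panel 4-5: Δb = 4.6 ft, d̄ = (1.73+1.72)/2 = 1.725, v̄ = (1.45+1.37)/2 = 1.41 → q = 4.6×1.725×1.41 = 11.19 ft³/s
Panel 5-6: Δb = 7.5 ft, d̄ = (1.72+0.73)/2 = 1.225, v̄ = (1.37+0.97)/2 = 1.17 → q = 7.5×1.225×1.17 = 10.75 ft³/s
Q = Σ q = 184.8 ft³/s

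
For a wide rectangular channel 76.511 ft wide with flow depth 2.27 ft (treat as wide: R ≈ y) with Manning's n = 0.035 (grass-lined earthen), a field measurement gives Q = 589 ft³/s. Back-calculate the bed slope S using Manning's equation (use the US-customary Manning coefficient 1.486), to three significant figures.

A = b·y = 76.511 × 2.27 = 173.7 ft²
Wide channel: R ≈ y = 2.27 ft
S = (Q·n / (1.486·A·R^(2/3)))² = (589×0.035 / (1.486×173.7×1.727))² = 0.002139

0.00214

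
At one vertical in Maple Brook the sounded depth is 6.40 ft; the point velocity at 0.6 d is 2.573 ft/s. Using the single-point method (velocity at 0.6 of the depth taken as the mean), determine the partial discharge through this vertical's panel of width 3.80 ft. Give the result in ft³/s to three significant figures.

v̄ = v₀.₆ = 2.573 ft/s
q = v̄ × d × w = 2.573 × 6.40 × 3.80 = 62.58 ft³/s

62.6 ft³/s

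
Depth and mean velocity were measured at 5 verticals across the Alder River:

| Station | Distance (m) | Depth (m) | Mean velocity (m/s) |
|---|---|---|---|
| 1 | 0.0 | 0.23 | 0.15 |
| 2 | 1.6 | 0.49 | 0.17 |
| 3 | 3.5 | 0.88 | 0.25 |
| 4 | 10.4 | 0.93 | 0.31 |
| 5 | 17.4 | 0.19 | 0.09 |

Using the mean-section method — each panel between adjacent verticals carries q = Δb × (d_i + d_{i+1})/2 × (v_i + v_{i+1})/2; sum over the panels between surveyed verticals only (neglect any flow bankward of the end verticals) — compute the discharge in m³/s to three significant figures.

Panel 1-2: Δb = 1.6 m, d̄ = (0.23+0.49)/2 = 0.36, v̄ = (0.15+0.17)/2 = 0.16 → q = 1.6×0.36×0.16 = 0.09216 m³/s
Panel 2-3: Δb = 1.9 m, d̄ = (0.49+0.88)/2 = 0.685, v̄ = (0.17+0.25)/2 = 0.21 → q = 1.9×0.685×0.21 = 0.2733 m³/s
Panel 3-4: Δb = 6.9 m, d̄ = (0.88+0.93)/2 = 0.905, v̄ = (0.25+0.31)/2 = 0.28 → q = 6.9×0.905×0.28 = 1.748 m³/s
Panel 4-5: Δb = 7 m, d̄ = (0.93+0.19)/2 = 0.56, v̄ = (0.31+0.09)/2 = 0.2 → q = 7×0.56×0.2 = 0.7840 m³/s
Q = Σ q = 2.898 m³/s

2.90 m³/s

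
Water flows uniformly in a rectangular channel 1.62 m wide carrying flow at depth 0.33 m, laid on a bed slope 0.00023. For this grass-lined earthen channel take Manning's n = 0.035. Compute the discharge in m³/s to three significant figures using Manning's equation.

A = b·y = 1.62 × 0.33 = 0.5346 m²
P = b + 2y = 1.62 + 2×0.33 = 2.280 m
R = A/P = 0.5346/2.280 = 0.2345 m
Q = (1/n)·A·R^(2/3)·S^(1/2) = (1/0.035) × 0.5346 × 0.2345^(2/3) × 0.00023^(1/2) = 0.08808 m³/s

0.0881 m³/s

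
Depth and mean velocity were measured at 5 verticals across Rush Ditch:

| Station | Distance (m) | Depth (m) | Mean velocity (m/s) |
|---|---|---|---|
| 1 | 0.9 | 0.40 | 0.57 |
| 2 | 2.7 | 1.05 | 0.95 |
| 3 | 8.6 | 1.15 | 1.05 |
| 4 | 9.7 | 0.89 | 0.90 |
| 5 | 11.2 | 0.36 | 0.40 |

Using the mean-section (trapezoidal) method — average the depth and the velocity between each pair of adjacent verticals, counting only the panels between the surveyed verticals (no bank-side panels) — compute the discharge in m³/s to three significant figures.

Panel 1-2: Δb = 1.8 m, d̄ = (0.40+1.05)/2 = 0.725, v̄ = (0.57+0.95)/2 = 0.76 → q = 1.8×0.725×0.76 = 0.9918 m³/s
Panel 2-3: Δb = 5.9 m, d̄ = (1.05+1.15)/2 = 1.1, v̄ = (0.95+1.05)/2 = 1 → q = 5.9×1.1×1 = 6.490 m³/s
Panel 3-4: Δb = 1.1 m, d̄ = (1.15+0.89)/2 = 1.02, v̄ = (1.05+0.90)/2 = 0.975 → q = 1.1×1.02×0.975 = 1.094 m³/s
Panel 4-5: Δb = 1.5 m, d̄ = (0.89+0.36)/2 = 0.625, v̄ = (0.90+0.40)/2 = 0.65 → q = 1.5×0.625×0.65 = 0.6094 m³/s
Q = Σ q = 9.185 m³/s

9.19 m³/s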